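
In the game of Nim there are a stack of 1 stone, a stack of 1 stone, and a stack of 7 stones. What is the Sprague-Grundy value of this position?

7

Nim-sum: 1 ^ 1 ^ 7 = 7.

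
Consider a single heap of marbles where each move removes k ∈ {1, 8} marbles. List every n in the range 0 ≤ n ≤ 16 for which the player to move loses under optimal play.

0, 2, 4, 6, 9, 11, 13, 15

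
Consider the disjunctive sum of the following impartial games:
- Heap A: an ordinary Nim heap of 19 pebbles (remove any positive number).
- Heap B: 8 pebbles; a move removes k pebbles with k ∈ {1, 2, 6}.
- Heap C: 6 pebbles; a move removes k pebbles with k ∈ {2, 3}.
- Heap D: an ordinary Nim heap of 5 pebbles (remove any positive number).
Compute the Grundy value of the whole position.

23

Heap A is a plain Nim heap of size 19, so its Grundy value is 19.
Grundy values for heap B (subtraction set {1, 2, 6}):
k:     0  1  2  3  4  5  6  7  8
g(k):  0  1  2  0  1  2  3  0  1
So g(8) = 1.
Grundy values for heap C (subtraction set {2, 3}):
k:     0  1  2  3  4  5  6
g(k):  0  0  1  1  2  0  0
So g(6) = 0.
Heap D is a plain Nim heap of size 5, so its Grundy value is 5.
By the Sprague-Grundy theorem, the Grundy value of a sum of independent games is the XOR of the component values.
Combined value = 19 XOR 1 XOR 0 XOR 5 = 23.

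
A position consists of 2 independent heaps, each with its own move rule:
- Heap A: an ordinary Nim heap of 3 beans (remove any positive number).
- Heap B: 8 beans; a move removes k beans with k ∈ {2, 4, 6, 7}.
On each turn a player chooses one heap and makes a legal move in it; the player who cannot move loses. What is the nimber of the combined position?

7

Heap A is a plain Nim heap of size 3, so its Grundy value is 3.
Grundy values for heap B (subtraction set {2, 4, 6, 7}):
k:     0  1  2  3  4  5  6  7  8
g(k):  0  0  1  1  2  2  3  3  4
So g(8) = 4.
By the Sprague-Grundy theorem, the Grundy value of a sum of independent games is the XOR of the component values.
Combined value = 3 ⊕ 4 = 7.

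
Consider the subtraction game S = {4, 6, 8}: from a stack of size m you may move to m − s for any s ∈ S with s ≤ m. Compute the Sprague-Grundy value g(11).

2

Build the Grundy sequence with g(k) = mex{g(k−s) : s ∈ {4, 6, 8}, s ≤ k}:
g(0) = mex{} = 0
g(1) = mex{} = 0
g(2) = mex{} = 0
g(3) = mex{} = 0
g(4) = mex{0} = 1
g(5) = mex{0} = 1
g(6) = mex{0} = 1
g(7) = mex{0} = 1
g(8) = mex{0,1} = 2
g(9) = mex{0,1} = 2
g(10) = mex{0,1} = 2
g(11) = mex{0,1} = 2
So g(11) = 2.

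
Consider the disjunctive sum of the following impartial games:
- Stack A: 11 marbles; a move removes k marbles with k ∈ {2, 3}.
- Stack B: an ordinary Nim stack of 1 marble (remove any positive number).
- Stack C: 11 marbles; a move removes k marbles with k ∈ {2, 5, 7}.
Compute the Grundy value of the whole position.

2

Build the Grundy sequence for stack A with g(k) = mex{g(k−s) : s ∈ {2, 3}, s ≤ k}:
g(0) = mex{} = 0
g(1) = mex{} = 0
g(2) = mex{0} = 1
g(3) = mex{0} = 1
g(4) = mex{0,1} = 2
g(5) = mex{1} = 0
g(6) = mex{1,2} = 0
g(7) = mex{0,2} = 1
g(8) = mex{0} = 1
g(9) = mex{0,1} = 2
g(10) = mex{1} = 0
g(11) = mex{1,2} = 0
So g(11) = 0.
Stack B is a plain Nim stack of size 1, so its Grundy value is 1.
For stack C, compute g(0), g(1), … with moves {2, 5, 7}:
k:     0  1  2  3  4  5  6  7  8  9 10 11
g(k):  0  0  1  1  0  2  1  3  2  2  0  3
So g(11) = 3.
The value of a disjunctive sum is the nim-sum of the parts.
Combined value = 0 XOR 1 XOR 3 = 2.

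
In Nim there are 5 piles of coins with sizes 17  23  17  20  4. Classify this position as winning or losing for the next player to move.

Nim-sum: 17 ⊕ 23 ⊕ 17 ⊕ 20 ⊕ 4 = 7.
The nim-sum is 7 ≠ 0, so this is an N-position: the player to move can win.

Winning position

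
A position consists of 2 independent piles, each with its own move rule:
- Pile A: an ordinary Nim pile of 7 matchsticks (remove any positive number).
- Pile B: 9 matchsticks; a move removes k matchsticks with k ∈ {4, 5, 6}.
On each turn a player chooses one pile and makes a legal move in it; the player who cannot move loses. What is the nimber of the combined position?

5

Pile A is a plain Nim pile of size 7, so its Grundy value is 7.
Grundy values for pile B (subtraction set {4, 5, 6}):
k:     0  1  2  3  4  5  6  7  8  9
g(k):  0  0  0  0  1  1  1  1  2  2
So g(9) = 2.
The value of a disjunctive sum is the nim-sum of the parts.
Combined value = 7 XOR 2 = 5.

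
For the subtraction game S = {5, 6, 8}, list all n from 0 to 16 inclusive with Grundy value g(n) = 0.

Build the Grundy sequence with g(k) = mex{g(k−s) : s ∈ {5, 6, 8}, s ≤ k}:
k:     0  1  2  3  4  5  6  7  8  9 10 11 12 13 14 15 16
g(k):  0  0  0  0  0  1  1  1  1  1  2  2  2  0  0  0  0
The P-positions (g = 0) in 0..16 are 0, 1, 2, 3, 4, 13, 14, 15, 16.

0, 1, 2, 3, 4, 13, 14, 15, 16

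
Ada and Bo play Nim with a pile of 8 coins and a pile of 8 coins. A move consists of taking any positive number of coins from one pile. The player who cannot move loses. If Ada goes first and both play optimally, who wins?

Bo wins

Compute the nim-sum pairwise:
8 ⊕ 8 = 0
The nim-sum is 0, so this is a P-position: the player to move is in a losing position under optimal play; Ada is about to move from it and so loses — Bo wins.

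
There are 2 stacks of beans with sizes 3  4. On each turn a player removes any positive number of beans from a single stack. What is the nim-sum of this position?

Write each in binary and XOR column by column:
  011  (3)
  100  (4)
  ---
  111  (7)

7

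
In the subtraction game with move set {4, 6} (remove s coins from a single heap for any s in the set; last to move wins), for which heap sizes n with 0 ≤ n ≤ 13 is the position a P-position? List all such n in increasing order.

Compute g(0), g(1), … for moves {4, 6}:
k:     0  1  2  3  4  5  6  7  8  9 10 11 12 13
g(k):  0  0  0  0  1  1  1  1  2  2  0  0  0  0
The P-positions (g = 0) in 0..13 are 0, 1, 2, 3, 10, 11, 12, 13.

0, 1, 2, 3, 10, 11, 12, 13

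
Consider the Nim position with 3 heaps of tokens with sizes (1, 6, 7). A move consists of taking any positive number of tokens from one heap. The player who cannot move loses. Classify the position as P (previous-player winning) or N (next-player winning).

P-position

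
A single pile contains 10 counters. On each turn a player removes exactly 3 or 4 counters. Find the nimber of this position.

1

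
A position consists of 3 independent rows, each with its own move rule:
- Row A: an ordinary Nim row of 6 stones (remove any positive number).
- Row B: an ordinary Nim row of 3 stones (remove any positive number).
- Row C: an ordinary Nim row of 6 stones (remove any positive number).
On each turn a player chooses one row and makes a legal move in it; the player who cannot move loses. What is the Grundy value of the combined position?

Row A is a plain Nim row of size 6, so its Grundy value is 6.
Row B is a plain Nim row of size 3, so its Grundy value is 3.
Row C is a plain Nim row of size 6, so its Grundy value is 6.
The value of a disjunctive sum is the nim-sum of the parts.
Combined value = 6 ⊕ 3 ⊕ 6 = 3.

3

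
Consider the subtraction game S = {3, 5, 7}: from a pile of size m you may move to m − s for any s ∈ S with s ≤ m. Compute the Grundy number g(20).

Compute g(0), g(1), … for moves {3, 5, 7}:
k:     0  1  2  3  4  5  6  7  8  9 10 11 12 13 14 15 16 17 18 19 20
g(k):  0  0  0  1  1  1  2  2  2  3  0  0  0  1  1  1  2  2  2  3  0
So g(20) = 0.

0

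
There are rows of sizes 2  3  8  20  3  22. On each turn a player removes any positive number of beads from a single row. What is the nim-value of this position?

8

Nim-sum: 2 XOR 3 XOR 8 XOR 20 XOR 3 XOR 22 = 8.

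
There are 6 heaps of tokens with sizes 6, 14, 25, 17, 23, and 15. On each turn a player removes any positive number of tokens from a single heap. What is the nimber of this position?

Nim-sum: 6 ⊕ 14 ⊕ 25 ⊕ 17 ⊕ 23 ⊕ 15 = 24.

24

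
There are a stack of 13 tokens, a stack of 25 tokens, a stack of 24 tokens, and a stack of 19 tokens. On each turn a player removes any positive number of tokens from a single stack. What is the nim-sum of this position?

31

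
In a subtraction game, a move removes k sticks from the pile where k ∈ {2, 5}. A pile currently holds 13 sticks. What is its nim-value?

Grundy values for subtraction set {2, 5}:
g(0) = mex{} = 0
g(1) = mex{} = 0
g(2) = mex{0} = 1
g(3) = mex{0} = 1
g(4) = mex{1} = 0
g(5) = mex{0,1} = 2
g(6) = mex{0} = 1
g(7) = mex{1,2} = 0
g(8) = mex{1} = 0
g(9) = mex{0} = 1
g(10) = mex{0,2} = 1
g(11) = mex{1} = 0
g(12) = mex{0,1} = 2
g(13) = mex{0} = 1
So g(13) = 1.

1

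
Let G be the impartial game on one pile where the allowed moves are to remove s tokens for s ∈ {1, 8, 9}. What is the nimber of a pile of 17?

1

Grundy values for subtraction set {1, 8, 9}:
k:     0  1  2  3  4  5  6  7  8  9 10 11 12 13 14 15 16 17
g(k):  0  1  0  1  0  1  0  1  2  3  2  3  2  3  2  3  0  1
So g(17) = 1.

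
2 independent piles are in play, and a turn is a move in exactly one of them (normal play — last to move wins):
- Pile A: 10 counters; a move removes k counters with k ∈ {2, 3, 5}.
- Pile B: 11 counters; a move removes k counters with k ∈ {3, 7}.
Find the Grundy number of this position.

Grundy values for pile A (subtraction set {2, 3, 5}):
k:     0  1  2  3  4  5  6  7  8  9 10
g(k):  0  0  1  1  2  2  3  0  0  1  1
So g(10) = 1.
For pile B, compute g(0), g(1), … with moves {3, 7}:
k:     0  1  2  3  4  5  6  7  8  9 10 11
g(k):  0  0  0  1  1  1  0  2  2  1  0  0
So g(11) = 0.
By the Sprague-Grundy theorem, the Grundy value of a sum of independent games is the XOR of the component values.
Combined value = 1 XOR 0 = 1.

1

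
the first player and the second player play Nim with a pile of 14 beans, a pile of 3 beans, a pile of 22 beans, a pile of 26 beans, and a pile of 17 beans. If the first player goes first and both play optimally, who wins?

In binary:
  01110  (14)
  00011  (3)
  10110  (22)
  11010  (26)
  10001  (17)
  -----
  10000  (16)
The nim-sum is 16 ≠ 0, so this is an N-position: the player to move can win; the first player has a winning move.

the first player wins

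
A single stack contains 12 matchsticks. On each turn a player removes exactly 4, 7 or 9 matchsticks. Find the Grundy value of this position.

Compute g(0), g(1), … for moves {4, 7, 9}:
g(0) = mex{} = 0
g(1) = mex{} = 0
g(2) = mex{} = 0
g(3) = mex{} = 0
g(4) = mex{0} = 1
g(5) = mex{0} = 1
g(6) = mex{0} = 1
g(7) = mex{0} = 1
g(8) = mex{0,1} = 2
g(9) = mex{0,1} = 2
g(10) = mex{0,1} = 2
g(11) = mex{0,1} = 2
g(12) = mex{0,1,2} = 3
So g(12) = 3.

3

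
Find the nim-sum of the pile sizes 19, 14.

Compute the nim-sum pairwise:
19 ^ 14 = 29

29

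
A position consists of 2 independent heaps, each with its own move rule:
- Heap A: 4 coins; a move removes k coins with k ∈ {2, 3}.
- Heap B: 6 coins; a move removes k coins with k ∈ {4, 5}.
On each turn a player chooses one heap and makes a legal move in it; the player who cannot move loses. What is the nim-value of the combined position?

3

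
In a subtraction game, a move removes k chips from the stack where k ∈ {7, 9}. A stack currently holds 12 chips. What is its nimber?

1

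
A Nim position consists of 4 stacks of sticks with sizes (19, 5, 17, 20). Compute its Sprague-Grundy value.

Compute the nim-sum pairwise:
19 XOR 5 = 22
22 XOR 17 = 7
7 XOR 20 = 19

19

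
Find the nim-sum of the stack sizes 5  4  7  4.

2

Nim-sum: 5 ⊕ 4 ⊕ 7 ⊕ 4 = 2.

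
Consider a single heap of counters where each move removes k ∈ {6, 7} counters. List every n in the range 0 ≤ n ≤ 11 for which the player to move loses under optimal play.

Build the Grundy sequence with g(k) = mex{g(k−s) : s ∈ {6, 7}, s ≤ k}:
g(0) = mex{} = 0
g(1) = mex{} = 0
g(2) = mex{} = 0
g(3) = mex{} = 0
g(4) = mex{} = 0
g(5) = mex{} = 0
g(6) = mex{0} = 1
g(7) = mex{0} = 1
g(8) = mex{0} = 1
g(9) = mex{0} = 1
g(10) = mex{0} = 1
g(11) = mex{0} = 1
The P-positions (g = 0) in 0..11 are 0, 1, 2, 3, 4, 5.

0, 1, 2, 3, 4, 5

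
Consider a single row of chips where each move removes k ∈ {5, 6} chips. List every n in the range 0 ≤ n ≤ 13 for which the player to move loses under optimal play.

0, 1, 2, 3, 4, 11, 12, 13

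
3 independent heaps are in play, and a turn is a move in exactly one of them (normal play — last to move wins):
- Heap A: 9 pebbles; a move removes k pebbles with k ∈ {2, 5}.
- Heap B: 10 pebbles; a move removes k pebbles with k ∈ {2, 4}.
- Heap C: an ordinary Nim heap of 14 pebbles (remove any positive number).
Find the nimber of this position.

13

Grundy values for heap A (subtraction set {2, 5}):
g(0) = mex{} = 0
g(1) = mex{} = 0
g(2) = mex{0} = 1
g(3) = mex{0} = 1
g(4) = mex{1} = 0
g(5) = mex{0,1} = 2
g(6) = mex{0} = 1
g(7) = mex{1,2} = 0
g(8) = mex{1} = 0
g(9) = mex{0} = 1
So g(9) = 1.
For heap B, compute g(0), g(1), … with moves {2, 4}:
g(0) = mex{} = 0
g(1) = mex{} = 0
g(2) = mex{0} = 1
g(3) = mex{0} = 1
g(4) = mex{0,1} = 2
g(5) = mex{0,1} = 2
g(6) = mex{1,2} = 0
g(7) = mex{1,2} = 0
g(8) = mex{0,2} = 1
g(9) = mex{0,2} = 1
g(10) = mex{0,1} = 2
So g(10) = 2.
Heap C is a plain Nim heap of size 14, so its Grundy value is 14.
The value of a disjunctive sum is the nim-sum of the parts.
Combined value = 1 XOR 2 XOR 14 = 13.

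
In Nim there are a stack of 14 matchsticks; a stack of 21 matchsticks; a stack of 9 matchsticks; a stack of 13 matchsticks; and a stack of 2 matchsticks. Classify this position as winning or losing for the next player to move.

Winning position

Bitwise XOR of the heap sizes:
  01110  (14)
  10101  (21)
  01001  (9)
  01101  (13)
  00010  (2)
  -----
  11101  (29)
The nim-sum is 29 ≠ 0, so this is an N-position: the player to move can win.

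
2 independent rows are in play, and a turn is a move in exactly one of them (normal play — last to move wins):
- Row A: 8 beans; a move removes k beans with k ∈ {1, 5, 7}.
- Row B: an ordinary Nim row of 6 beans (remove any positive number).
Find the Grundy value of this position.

6

Grundy values for row A (subtraction set {1, 5, 7}):
k:     0  1  2  3  4  5  6  7  8
g(k):  0  1  0  1  0  1  0  1  0
So g(8) = 0.
Row B is a plain Nim row of size 6, so its Grundy value is 6.
By the Sprague-Grundy theorem, the Grundy value of a sum of independent games is the XOR of the component values.
Combined value = 0 ⊕ 6 = 6.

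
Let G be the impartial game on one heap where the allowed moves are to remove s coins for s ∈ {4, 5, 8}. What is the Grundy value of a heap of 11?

Build the Grundy sequence with g(k) = mex{g(k−s) : s ∈ {4, 5, 8}, s ≤ k}:
k:     0  1  2  3  4  5  6  7  8  9 10 11
g(k):  0  0  0  0  1  1  1  1  2  2  2  2
So g(11) = 2.

2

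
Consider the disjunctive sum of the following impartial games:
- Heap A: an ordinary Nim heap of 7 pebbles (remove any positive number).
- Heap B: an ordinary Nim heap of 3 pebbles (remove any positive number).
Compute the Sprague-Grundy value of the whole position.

4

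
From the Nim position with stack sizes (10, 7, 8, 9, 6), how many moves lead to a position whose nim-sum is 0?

Write each in binary and XOR column by column:
  1010  (10)
  0111  (7)
  1000  (8)
  1001  (9)
  0110  (6)
  ----
  1010  (10)
The overall nim-sum is X = 10. A stack of size p has a winning move iff p XOR X < p (reduce it to p XOR X).
  10: 10 XOR 10 = 0 < 10 — winning move (to 0).
  7: 7 XOR 10 = 13 ≥ 7 — no move.
  8: 8 XOR 10 = 2 < 8 — winning move (to 2).
  9: 9 XOR 10 = 3 < 9 — winning move (to 3).
  6: 6 XOR 10 = 12 ≥ 6 — no move.
That gives 3 winning moves.

3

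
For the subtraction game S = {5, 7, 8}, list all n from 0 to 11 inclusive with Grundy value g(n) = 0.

0, 1, 2, 3, 4

Grundy values for subtraction set {5, 7, 8}:
g(0) = mex{} = 0
g(1) = mex{} = 0
g(2) = mex{} = 0
g(3) = mex{} = 0
g(4) = mex{} = 0
g(5) = mex{0} = 1
g(6) = mex{0} = 1
g(7) = mex{0} = 1
g(8) = mex{0} = 1
g(9) = mex{0} = 1
g(10) = mex{0,1} = 2
g(11) = mex{0,1} = 2
The P-positions (g = 0) in 0..11 are 0, 1, 2, 3, 4.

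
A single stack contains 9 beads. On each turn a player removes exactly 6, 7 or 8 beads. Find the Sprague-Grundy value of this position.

1

Compute g(0), g(1), … for moves {6, 7, 8}:
k:     0  1  2  3  4  5  6  7  8  9
g(k):  0  0  0  0  0  0  1  1  1  1
So g(9) = 1.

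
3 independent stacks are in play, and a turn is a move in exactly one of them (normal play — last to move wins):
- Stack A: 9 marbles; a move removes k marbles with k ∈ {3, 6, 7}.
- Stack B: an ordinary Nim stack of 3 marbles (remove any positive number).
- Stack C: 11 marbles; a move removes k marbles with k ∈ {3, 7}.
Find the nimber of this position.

0

For stack A, compute g(0), g(1), … with moves {3, 6, 7}:
g(0) = mex{} = 0
g(1) = mex{} = 0
g(2) = mex{} = 0
g(3) = mex{0} = 1
g(4) = mex{0} = 1
g(5) = mex{0} = 1
g(6) = mex{0,1} = 2
g(7) = mex{0,1} = 2
g(8) = mex{0,1} = 2
g(9) = mex{0,1,2} = 3
So g(9) = 3.
Stack B is a plain Nim stack of size 3, so its Grundy value is 3.
For stack C, compute g(0), g(1), … with moves {3, 7}:
k:     0  1  2  3  4  5  6  7  8  9 10 11
g(k):  0  0  0  1  1  1  0  2  2  1  0  0
So g(11) = 0.
The value of a disjunctive sum is the nim-sum of the parts.
Combined value = 3 ⊕ 3 ⊕ 0 = 0.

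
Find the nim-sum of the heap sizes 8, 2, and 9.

Compute the nim-sum pairwise:
8 ^ 2 = 10
10 ^ 9 = 3

3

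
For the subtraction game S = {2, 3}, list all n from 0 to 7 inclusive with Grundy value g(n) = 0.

Build the Grundy sequence with g(k) = mex{g(k−s) : s ∈ {2, 3}, s ≤ k}:
k:     0  1  2  3  4  5  6  7
g(k):  0  0  1  1  2  0  0  1
The P-positions (g = 0) in 0..7 are 0, 1, 5, 6.

0, 1, 5, 6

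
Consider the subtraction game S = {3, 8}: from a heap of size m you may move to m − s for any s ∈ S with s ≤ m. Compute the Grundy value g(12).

Grundy values for subtraction set {3, 8}:
k:     0  1  2  3  4  5  6  7  8  9 10 11 12
g(k):  0  0  0  1  1  1  0  0  2  1  1  0  0
So g(12) = 0.

0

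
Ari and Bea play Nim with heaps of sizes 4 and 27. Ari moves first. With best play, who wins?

Ari wins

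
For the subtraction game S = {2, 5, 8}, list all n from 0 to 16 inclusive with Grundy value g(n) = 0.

Build the Grundy sequence with g(k) = mex{g(k−s) : s ∈ {2, 5, 8}, s ≤ k}:
k:     0  1  2  3  4  5  6  7  8  9 10 11 12 13 14 15 16
g(k):  0  0  1  1  0  2  1  0  2  1  0  0  1  1  0  2  1
The P-positions (g = 0) in 0..16 are 0, 1, 4, 7, 10, 11, 14.

0, 1, 4, 7, 10, 11, 14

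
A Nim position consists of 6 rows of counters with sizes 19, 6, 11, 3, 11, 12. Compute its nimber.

26

In binary:
  10011  (19)
  00110  (6)
  01011  (11)
  00011  (3)
  01011  (11)
  01100  (12)
  -----
  11010  (26)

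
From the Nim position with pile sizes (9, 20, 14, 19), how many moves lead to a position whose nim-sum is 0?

Compute the nim-sum pairwise:
9 ^ 20 = 29
29 ^ 14 = 19
19 ^ 19 = 0
The nim-sum is already 0, so every move leaves a nonzero nim-sum — there are no winning moves.

0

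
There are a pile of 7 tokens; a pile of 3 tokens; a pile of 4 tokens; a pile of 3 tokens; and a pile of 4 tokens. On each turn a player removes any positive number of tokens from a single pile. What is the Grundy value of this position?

7

In binary:
  111  (7)
  011  (3)
  100  (4)
  011  (3)
  100  (4)
  ---
  111  (7)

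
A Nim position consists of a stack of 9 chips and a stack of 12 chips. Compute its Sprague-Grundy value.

5

Compute the nim-sum pairwise:
9 XOR 12 = 5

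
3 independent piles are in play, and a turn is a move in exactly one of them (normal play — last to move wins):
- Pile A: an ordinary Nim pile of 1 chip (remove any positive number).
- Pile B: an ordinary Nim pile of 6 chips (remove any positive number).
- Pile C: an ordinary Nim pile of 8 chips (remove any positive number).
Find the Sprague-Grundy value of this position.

15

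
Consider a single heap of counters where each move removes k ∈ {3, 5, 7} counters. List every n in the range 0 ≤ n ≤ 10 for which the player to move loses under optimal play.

Compute g(0), g(1), … for moves {3, 5, 7}:
k:     0  1  2  3  4  5  6  7  8  9 10
g(k):  0  0  0  1  1  1  2  2  2  3  0
The P-positions (g = 0) in 0..10 are 0, 1, 2, 10.

0, 1, 2, 10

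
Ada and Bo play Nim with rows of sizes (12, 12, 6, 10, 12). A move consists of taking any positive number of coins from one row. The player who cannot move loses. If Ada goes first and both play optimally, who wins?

Bo wins

Compute the nim-sum pairwise:
12 ^ 12 = 0
0 ^ 6 = 6
6 ^ 10 = 12
12 ^ 12 = 0
The nim-sum is 0, so this is a P-position: the player to move is in a losing position under optimal play; Ada is about to move from it and so loses — Bo wins.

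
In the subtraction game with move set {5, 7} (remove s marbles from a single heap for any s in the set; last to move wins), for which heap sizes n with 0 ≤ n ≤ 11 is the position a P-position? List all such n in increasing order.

0, 1, 2, 3, 4

Compute g(0), g(1), … for moves {5, 7}:
g(0) = mex{} = 0
g(1) = mex{} = 0
g(2) = mex{} = 0
g(3) = mex{} = 0
g(4) = mex{} = 0
g(5) = mex{0} = 1
g(6) = mex{0} = 1
g(7) = mex{0} = 1
g(8) = mex{0} = 1
g(9) = mex{0} = 1
g(10) = mex{0,1} = 2
g(11) = mex{0,1} = 2
The P-positions (g = 0) in 0..11 are 0, 1, 2, 3, 4.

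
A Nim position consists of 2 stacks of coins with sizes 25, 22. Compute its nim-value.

15

Nim-sum: 25 ⊕ 22 = 15.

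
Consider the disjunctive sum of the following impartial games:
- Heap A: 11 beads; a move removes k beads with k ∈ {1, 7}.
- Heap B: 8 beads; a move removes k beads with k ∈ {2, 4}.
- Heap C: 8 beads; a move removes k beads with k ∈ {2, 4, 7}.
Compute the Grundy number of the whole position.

Grundy values for heap A (subtraction set {1, 7}):
g(0) = mex{} = 0
g(1) = mex{0} = 1
g(2) = mex{1} = 0
g(3) = mex{0} = 1
g(4) = mex{1} = 0
g(5) = mex{0} = 1
g(6) = mex{1} = 0
g(7) = mex{0} = 1
g(8) = mex{1} = 0
g(9) = mex{0} = 1
g(10) = mex{1} = 0
g(11) = mex{0} = 1
So g(11) = 1.
For heap B, compute g(0), g(1), … with moves {2, 4}:
k:     0  1  2  3  4  5  6  7  8
g(k):  0  0  1  1  2  2  0  0  1
So g(8) = 1.
Build the Grundy sequence for heap C with g(k) = mex{g(k−s) : s ∈ {2, 4, 7}, s ≤ k}:
k:     0  1  2  3  4  5  6  7  8
g(k):  0  0  1  1  2  2  0  3  1
So g(8) = 1.
The value of a disjunctive sum is the nim-sum of the parts.
Combined value = 1 ⊕ 1 ⊕ 1 = 1.

1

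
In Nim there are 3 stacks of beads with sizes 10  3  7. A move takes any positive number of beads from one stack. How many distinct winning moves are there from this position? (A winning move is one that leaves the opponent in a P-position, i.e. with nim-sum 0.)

1

In binary:
  1010  (10)
  0011  (3)
  0111  (7)
  ----
  1110  (14)
The overall nim-sum is X = 14. A stack of size p has a winning move iff p XOR X < p (reduce it to p XOR X).
  10: 10 XOR 14 = 4 < 10 — winning move (to 4).
  3: 3 XOR 14 = 13 ≥ 3 — no move.
  7: 7 XOR 14 = 9 ≥ 7 — no move.
That gives 1 winning move.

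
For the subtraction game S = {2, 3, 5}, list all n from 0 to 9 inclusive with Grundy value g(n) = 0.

0, 1, 7, 8

Compute g(0), g(1), … for moves {2, 3, 5}:
g(0) = mex{} = 0
g(1) = mex{} = 0
g(2) = mex{0} = 1
g(3) = mex{0} = 1
g(4) = mex{0,1} = 2
g(5) = mex{0,1} = 2
g(6) = mex{0,1,2} = 3
g(7) = mex{1,2} = 0
g(8) = mex{1,2,3} = 0
g(9) = mex{0,2,3} = 1
The P-positions (g = 0) in 0..9 are 0, 1, 7, 8.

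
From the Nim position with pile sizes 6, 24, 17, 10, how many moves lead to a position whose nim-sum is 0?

Bitwise XOR of the heap sizes:
  00110  (6)
  11000  (24)
  10001  (17)
  01010  (10)
  -----
  00101  (5)
The overall nim-sum is X = 5. A pile of size p has a winning move iff p XOR X < p (reduce it to p XOR X).
  6: 6 XOR 5 = 3 < 6 — winning move (to 3).
  24: 24 XOR 5 = 29 ≥ 24 — no move.
  17: 17 XOR 5 = 20 ≥ 17 — no move.
  10: 10 XOR 5 = 15 ≥ 10 — no move.
That gives 1 winning move.

1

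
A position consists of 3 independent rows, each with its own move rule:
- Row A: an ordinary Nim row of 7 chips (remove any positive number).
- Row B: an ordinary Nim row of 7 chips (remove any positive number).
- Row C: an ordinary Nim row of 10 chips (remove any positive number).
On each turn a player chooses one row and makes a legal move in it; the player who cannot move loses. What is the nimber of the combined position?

10

Row A is a plain Nim row of size 7, so its Grundy value is 7.
Row B is a plain Nim row of size 7, so its Grundy value is 7.
Row C is a plain Nim row of size 10, so its Grundy value is 10.
The value of a disjunctive sum is the nim-sum of the parts.
Combined value = 7 ⊕ 7 ⊕ 10 = 10.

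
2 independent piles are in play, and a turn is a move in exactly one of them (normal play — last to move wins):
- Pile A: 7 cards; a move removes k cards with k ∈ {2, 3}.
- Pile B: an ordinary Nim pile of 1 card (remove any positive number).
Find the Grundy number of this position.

0

Build the Grundy sequence for pile A with g(k) = mex{g(k−s) : s ∈ {2, 3}, s ≤ k}:
k:     0  1  2  3  4  5  6  7
g(k):  0  0  1  1  2  0  0  1
So g(7) = 1.
Pile B is a plain Nim pile of size 1, so its Grundy value is 1.
The value of a disjunctive sum is the nim-sum of the parts.
Combined value = 1 XOR 1 = 0.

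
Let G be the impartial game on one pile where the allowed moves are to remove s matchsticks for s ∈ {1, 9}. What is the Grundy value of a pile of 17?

1

Build the Grundy sequence with g(k) = mex{g(k−s) : s ∈ {1, 9}, s ≤ k}:
k:     0  1  2  3  4  5  6  7  8  9 10 11 12 13 14 15 16 17
g(k):  0  1  0  1  0  1  0  1  0  1  0  1  0  1  0  1  0  1
So g(17) = 1.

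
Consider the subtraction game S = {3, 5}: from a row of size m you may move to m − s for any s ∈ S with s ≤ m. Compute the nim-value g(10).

Compute g(0), g(1), … for moves {3, 5}:
k:     0  1  2  3  4  5  6  7  8  9 10
g(k):  0  0  0  1  1  1  2  2  0  0  0
So g(10) = 0.

0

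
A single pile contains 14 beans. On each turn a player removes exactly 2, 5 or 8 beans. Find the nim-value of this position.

Build the Grundy sequence with g(k) = mex{g(k−s) : s ∈ {2, 5, 8}, s ≤ k}:
g(0) = mex{} = 0
g(1) = mex{} = 0
g(2) = mex{0} = 1
g(3) = mex{0} = 1
g(4) = mex{1} = 0
g(5) = mex{0,1} = 2
g(6) = mex{0} = 1
g(7) = mex{1,2} = 0
g(8) = mex{0,1} = 2
g(9) = mex{0} = 1
g(10) = mex{1,2} = 0
g(11) = mex{1} = 0
g(12) = mex{0} = 1
g(13) = mex{0,2} = 1
g(14) = mex{1} = 0
So g(14) = 0.

0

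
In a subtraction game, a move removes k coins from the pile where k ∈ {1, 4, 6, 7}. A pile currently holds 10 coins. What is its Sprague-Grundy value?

0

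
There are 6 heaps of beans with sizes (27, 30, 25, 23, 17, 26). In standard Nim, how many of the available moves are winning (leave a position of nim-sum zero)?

0

Nim-sum: 27 ^ 30 ^ 25 ^ 23 ^ 17 ^ 26 = 0.
The nim-sum is already 0, so every move leaves a nonzero nim-sum — there are no winning moves.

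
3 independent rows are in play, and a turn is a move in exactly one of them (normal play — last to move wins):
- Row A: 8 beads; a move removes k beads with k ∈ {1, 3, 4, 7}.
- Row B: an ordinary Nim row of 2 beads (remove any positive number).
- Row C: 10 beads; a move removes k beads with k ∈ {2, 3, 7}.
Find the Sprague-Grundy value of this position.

2

Grundy values for row A (subtraction set {1, 3, 4, 7}):
g(0) = mex{} = 0
g(1) = mex{0} = 1
g(2) = mex{1} = 0
g(3) = mex{0} = 1
g(4) = mex{0,1} = 2
g(5) = mex{0,1,2} = 3
g(6) = mex{0,1,3} = 2
g(7) = mex{0,1,2} = 3
g(8) = mex{1,2,3} = 0
So g(8) = 0.
Row B is a plain Nim row of size 2, so its Grundy value is 2.
Build the Grundy sequence for row C with g(k) = mex{g(k−s) : s ∈ {2, 3, 7}, s ≤ k}:
g(0) = mex{} = 0
g(1) = mex{} = 0
g(2) = mex{0} = 1
g(3) = mex{0} = 1
g(4) = mex{0,1} = 2
g(5) = mex{1} = 0
g(6) = mex{1,2} = 0
g(7) = mex{0,2} = 1
g(8) = mex{0} = 1
g(9) = mex{0,1} = 2
g(10) = mex{1} = 0
So g(10) = 0.
The value of a disjunctive sum is the nim-sum of the parts.
Combined value = 0 ⊕ 2 ⊕ 0 = 2.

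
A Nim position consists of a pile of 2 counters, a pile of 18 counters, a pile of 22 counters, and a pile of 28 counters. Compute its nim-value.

26

Compute the nim-sum pairwise:
2 ⊕ 18 = 16
16 ⊕ 22 = 6
6 ⊕ 28 = 26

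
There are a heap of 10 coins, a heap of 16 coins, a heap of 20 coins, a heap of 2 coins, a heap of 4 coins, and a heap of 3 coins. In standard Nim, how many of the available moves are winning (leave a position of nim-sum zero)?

1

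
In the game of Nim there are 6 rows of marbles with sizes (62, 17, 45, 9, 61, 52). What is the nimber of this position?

2

Write each in binary and XOR column by column:
  111110  (62)
  010001  (17)
  101101  (45)
  001001  (9)
  111101  (61)
  110100  (52)
  ------
  000010  (2)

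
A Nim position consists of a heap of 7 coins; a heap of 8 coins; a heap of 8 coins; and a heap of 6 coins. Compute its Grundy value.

Nim-sum: 7 ⊕ 8 ⊕ 8 ⊕ 6 = 1.

1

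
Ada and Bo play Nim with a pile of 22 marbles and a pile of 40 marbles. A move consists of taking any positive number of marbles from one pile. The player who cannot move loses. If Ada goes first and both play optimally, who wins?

Ada wins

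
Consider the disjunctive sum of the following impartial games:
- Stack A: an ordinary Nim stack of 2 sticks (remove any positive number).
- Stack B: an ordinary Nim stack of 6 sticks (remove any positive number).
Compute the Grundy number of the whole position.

4

Stack A is a plain Nim stack of size 2, so its Grundy value is 2.
Stack B is a plain Nim stack of size 6, so its Grundy value is 6.
The value of a disjunctive sum is the nim-sum of the parts.
Combined value = 2 XOR 6 = 4.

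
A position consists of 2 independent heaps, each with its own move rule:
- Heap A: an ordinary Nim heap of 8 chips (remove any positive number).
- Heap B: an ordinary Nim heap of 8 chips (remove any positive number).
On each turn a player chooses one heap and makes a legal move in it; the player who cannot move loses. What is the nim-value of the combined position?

0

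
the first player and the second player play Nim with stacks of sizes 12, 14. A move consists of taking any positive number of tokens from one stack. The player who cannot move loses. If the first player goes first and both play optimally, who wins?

the first player wins

Nim-sum: 12 ^ 14 = 2.
The nim-sum is 2 ≠ 0, so this is an N-position: the player to move can win; the first player has a winning move.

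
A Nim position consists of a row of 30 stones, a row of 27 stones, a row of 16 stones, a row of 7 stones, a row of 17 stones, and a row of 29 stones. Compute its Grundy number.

30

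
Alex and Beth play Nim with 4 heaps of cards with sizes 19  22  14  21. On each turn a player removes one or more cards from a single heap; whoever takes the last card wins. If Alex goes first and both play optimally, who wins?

Write each in binary and XOR column by column:
  10011  (19)
  10110  (22)
  01110  (14)
  10101  (21)
  -----
  11110  (30)
The nim-sum is 30 ≠ 0, so this is an N-position: the player to move can win; Alex has a winning move.

Alex wins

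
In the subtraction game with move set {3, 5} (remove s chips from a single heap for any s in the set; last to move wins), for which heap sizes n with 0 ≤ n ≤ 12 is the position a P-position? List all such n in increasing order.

0, 1, 2, 8, 9, 10

Grundy values for subtraction set {3, 5}:
k:     0  1  2  3  4  5  6  7  8  9 10 11 12
g(k):  0  0  0  1  1  1  2  2  0  0  0  1  1
The P-positions (g = 0) in 0..12 are 0, 1, 2, 8, 9, 10.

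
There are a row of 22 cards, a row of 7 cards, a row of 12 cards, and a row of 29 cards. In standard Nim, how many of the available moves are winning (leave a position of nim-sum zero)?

0

Compute the nim-sum pairwise:
22 ⊕ 7 = 17
17 ⊕ 12 = 29
29 ⊕ 29 = 0
The nim-sum is already 0, so every move leaves a nonzero nim-sum — there are no winning moves.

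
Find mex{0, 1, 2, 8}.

3

The values 0, 1, 2 are all present; 3 is the first non-negative integer missing from the set.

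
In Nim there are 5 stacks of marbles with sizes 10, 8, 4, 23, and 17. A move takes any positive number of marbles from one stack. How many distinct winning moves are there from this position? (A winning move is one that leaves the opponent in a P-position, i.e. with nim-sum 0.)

Bitwise XOR of the heap sizes:
  01010  (10)
  01000  (8)
  00100  (4)
  10111  (23)
  10001  (17)
  -----
  00000  (0)
The nim-sum is already 0, so every move leaves a nonzero nim-sum — there are no winning moves.

0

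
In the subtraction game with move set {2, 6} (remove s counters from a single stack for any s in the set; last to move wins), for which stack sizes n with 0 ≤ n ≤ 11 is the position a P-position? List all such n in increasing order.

0, 1, 4, 5, 8, 9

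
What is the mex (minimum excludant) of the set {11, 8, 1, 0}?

The values 0, 1 are all present; 2 is the first non-negative integer missing from the set.

2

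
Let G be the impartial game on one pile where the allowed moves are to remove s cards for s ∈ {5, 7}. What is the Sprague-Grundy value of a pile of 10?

2

Compute g(0), g(1), … for moves {5, 7}:
g(0) = mex{} = 0
g(1) = mex{} = 0
g(2) = mex{} = 0
g(3) = mex{} = 0
g(4) = mex{} = 0
g(5) = mex{0} = 1
g(6) = mex{0} = 1
g(7) = mex{0} = 1
g(8) = mex{0} = 1
g(9) = mex{0} = 1
g(10) = mex{0,1} = 2
So g(10) = 2.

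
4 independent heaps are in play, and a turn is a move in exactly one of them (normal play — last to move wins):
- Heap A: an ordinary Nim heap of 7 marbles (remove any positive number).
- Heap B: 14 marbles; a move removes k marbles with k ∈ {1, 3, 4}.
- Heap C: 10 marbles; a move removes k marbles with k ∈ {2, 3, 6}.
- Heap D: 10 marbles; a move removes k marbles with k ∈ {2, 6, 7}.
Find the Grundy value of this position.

4

Heap A is a plain Nim heap of size 7, so its Grundy value is 7.
Grundy values for heap B (subtraction set {1, 3, 4}):
g(0) = mex{} = 0
g(1) = mex{0} = 1
g(2) = mex{1} = 0
g(3) = mex{0} = 1
g(4) = mex{0,1} = 2
g(5) = mex{0,1,2} = 3
g(6) = mex{0,1,3} = 2
g(7) = mex{1,2} = 0
g(8) = mex{0,2,3} = 1
g(9) = mex{1,2,3} = 0
g(10) = mex{0,2} = 1
g(11) = mex{0,1} = 2
g(12) = mex{0,1,2} = 3
g(13) = mex{0,1,3} = 2
g(14) = mex{1,2} = 0
So g(14) = 0.
For heap C, compute g(0), g(1), … with moves {2, 3, 6}:
g(0) = mex{} = 0
g(1) = mex{} = 0
g(2) = mex{0} = 1
g(3) = mex{0} = 1
g(4) = mex{0,1} = 2
g(5) = mex{1} = 0
g(6) = mex{0,1,2} = 3
g(7) = mex{0,2} = 1
g(8) = mex{0,1,3} = 2
g(9) = mex{1,3} = 0
g(10) = mex{1,2} = 0
So g(10) = 0.
For heap D, compute g(0), g(1), … with moves {2, 6, 7}:
k:     0  1  2  3  4  5  6  7  8  9 10
g(k):  0  0  1  1  0  0  1  1  2  0  3
So g(10) = 3.
By the Sprague-Grundy theorem, the Grundy value of a sum of independent games is the XOR of the component values.
Combined value = 7 XOR 0 XOR 0 XOR 3 = 4.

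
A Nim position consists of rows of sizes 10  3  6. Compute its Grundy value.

15

Bitwise XOR of the heap sizes:
  1010  (10)
  0011  (3)
  0110  (6)
  ----
  1111  (15)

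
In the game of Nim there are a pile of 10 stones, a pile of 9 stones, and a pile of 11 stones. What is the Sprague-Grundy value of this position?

Nim-sum: 10 ^ 9 ^ 11 = 8.

8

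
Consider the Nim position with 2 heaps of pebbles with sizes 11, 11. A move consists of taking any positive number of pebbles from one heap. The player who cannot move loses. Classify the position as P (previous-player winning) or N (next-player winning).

P-position

Compute the nim-sum pairwise:
11 ^ 11 = 0
The nim-sum is 0, so this is a P-position: the player to move is in a losing position under optimal play.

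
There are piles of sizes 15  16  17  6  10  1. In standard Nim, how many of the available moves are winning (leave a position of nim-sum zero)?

3

Compute the nim-sum pairwise:
15 ^ 16 = 31
31 ^ 17 = 14
14 ^ 6 = 8
8 ^ 10 = 2
2 ^ 1 = 3
The overall nim-sum is X = 3. A pile of size p has a winning move iff p XOR X < p (reduce it to p XOR X).
  15: 15 XOR 3 = 12 < 15 — winning move (to 12).
  16: 16 XOR 3 = 19 ≥ 16 — no move.
  17: 17 XOR 3 = 18 ≥ 17 — no move.
  6: 6 XOR 3 = 5 < 6 — winning move (to 5).
  10: 10 XOR 3 = 9 < 10 — winning move (to 9).
  1: 1 XOR 3 = 2 ≥ 1 — no move.
That gives 3 winning moves.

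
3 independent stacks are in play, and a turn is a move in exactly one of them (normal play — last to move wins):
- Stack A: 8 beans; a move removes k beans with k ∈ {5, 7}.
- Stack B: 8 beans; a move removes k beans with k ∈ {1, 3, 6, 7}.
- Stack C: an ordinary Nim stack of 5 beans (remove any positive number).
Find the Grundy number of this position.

6

Build the Grundy sequence for stack A with g(k) = mex{g(k−s) : s ∈ {5, 7}, s ≤ k}:
g(0) = mex{} = 0
g(1) = mex{} = 0
g(2) = mex{} = 0
g(3) = mex{} = 0
g(4) = mex{} = 0
g(5) = mex{0} = 1
g(6) = mex{0} = 1
g(7) = mex{0} = 1
g(8) = mex{0} = 1
So g(8) = 1.
For stack B, compute g(0), g(1), … with moves {1, 3, 6, 7}:
k:     0  1  2  3  4  5  6  7  8
g(k):  0  1  0  1  0  1  2  3  2
So g(8) = 2.
Stack C is a plain Nim stack of size 5, so its Grundy value is 5.
The value of a disjunctive sum is the nim-sum of the parts.
Combined value = 1 ⊕ 2 ⊕ 5 = 6.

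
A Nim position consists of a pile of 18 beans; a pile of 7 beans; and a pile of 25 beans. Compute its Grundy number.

12

Nim-sum: 18 ^ 7 ^ 25 = 12.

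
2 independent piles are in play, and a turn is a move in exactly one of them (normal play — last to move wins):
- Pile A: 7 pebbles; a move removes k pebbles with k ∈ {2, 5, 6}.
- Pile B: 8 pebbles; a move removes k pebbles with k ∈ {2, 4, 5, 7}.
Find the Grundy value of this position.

Build the Grundy sequence for pile A with g(k) = mex{g(k−s) : s ∈ {2, 5, 6}, s ≤ k}:
k:     0  1  2  3  4  5  6  7
g(k):  0  0  1  1  0  2  1  3
So g(7) = 3.
Build the Grundy sequence for pile B with g(k) = mex{g(k−s) : s ∈ {2, 4, 5, 7}, s ≤ k}:
k:     0  1  2  3  4  5  6  7  8
g(k):  0  0  1  1  2  2  3  3  4
So g(8) = 4.
By the Sprague-Grundy theorem, the Grundy value of a sum of independent games is the XOR of the component values.
Combined value = 3 ⊕ 4 = 7.

7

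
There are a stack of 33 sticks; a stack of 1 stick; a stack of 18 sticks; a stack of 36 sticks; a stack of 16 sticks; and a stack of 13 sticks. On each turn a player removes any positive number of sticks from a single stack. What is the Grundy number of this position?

11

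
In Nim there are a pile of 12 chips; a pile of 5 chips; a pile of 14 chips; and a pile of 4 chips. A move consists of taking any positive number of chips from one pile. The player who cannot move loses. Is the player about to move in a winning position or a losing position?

Nim-sum: 12 ^ 5 ^ 14 ^ 4 = 3.
The nim-sum is 3 ≠ 0, so this is an N-position: the player to move can win.

Winning position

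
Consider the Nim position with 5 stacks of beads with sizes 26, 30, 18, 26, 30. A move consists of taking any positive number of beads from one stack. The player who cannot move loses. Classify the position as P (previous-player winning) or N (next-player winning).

Bitwise XOR of the heap sizes:
  11010  (26)
  11110  (30)
  10010  (18)
  11010  (26)
  11110  (30)
  -----
  10010  (18)
The nim-sum is 18 ≠ 0, so this is an N-position: the player to move can win.

N-position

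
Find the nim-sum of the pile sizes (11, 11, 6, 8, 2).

12

Bitwise XOR of the heap sizes:
  1011  (11)
  1011  (11)
  0110  (6)
  1000  (8)
  0010  (2)
  ----
  1100  (12)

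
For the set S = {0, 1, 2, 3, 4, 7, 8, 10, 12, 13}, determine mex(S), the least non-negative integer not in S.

5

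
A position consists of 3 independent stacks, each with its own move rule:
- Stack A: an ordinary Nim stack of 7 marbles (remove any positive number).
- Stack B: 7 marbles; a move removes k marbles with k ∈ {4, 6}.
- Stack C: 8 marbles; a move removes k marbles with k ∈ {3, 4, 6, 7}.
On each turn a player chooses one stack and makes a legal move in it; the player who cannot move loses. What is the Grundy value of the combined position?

Stack A is a plain Nim stack of size 7, so its Grundy value is 7.
Grundy values for stack B (subtraction set {4, 6}):
g(0) = mex{} = 0
g(1) = mex{} = 0
g(2) = mex{} = 0
g(3) = mex{} = 0
g(4) = mex{0} = 1
g(5) = mex{0} = 1
g(6) = mex{0} = 1
g(7) = mex{0} = 1
So g(7) = 1.
Build the Grundy sequence for stack C with g(k) = mex{g(k−s) : s ∈ {3, 4, 6, 7}, s ≤ k}:
k:     0  1  2  3  4  5  6  7  8
g(k):  0  0  0  1  1  1  2  2  2
So g(8) = 2.
By the Sprague-Grundy theorem, the Grundy value of a sum of independent games is the XOR of the component values.
Combined value = 7 ⊕ 1 ⊕ 2 = 4.

4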